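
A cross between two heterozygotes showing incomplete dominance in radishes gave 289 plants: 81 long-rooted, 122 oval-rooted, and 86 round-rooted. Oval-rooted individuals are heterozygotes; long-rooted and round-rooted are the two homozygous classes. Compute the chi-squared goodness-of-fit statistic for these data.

7.180

With incomplete dominance, a heterozygote × heterozygote cross gives a 1:2:1 phenotypic ratio.
Expected counts for N = 289 under a 1:2:1 ratio (total parts = 4):
  long-rooted: 289 × 1/4 = 72.25
  oval-rooted: 289 × 2/4 = 144.5
  round-rooted: 289 × 1/4 = 72.25
χ² = Σ (O − E)² / E
  long-rooted: (81 − 72.25)² / 72.25 = 1.0597
  oval-rooted: (122 − 144.5)² / 144.5 = 3.5035
  round-rooted: (86 − 72.25)² / 72.25 = 2.6168
χ² = 1.0597 + 3.5035 + 2.6168 = 7.180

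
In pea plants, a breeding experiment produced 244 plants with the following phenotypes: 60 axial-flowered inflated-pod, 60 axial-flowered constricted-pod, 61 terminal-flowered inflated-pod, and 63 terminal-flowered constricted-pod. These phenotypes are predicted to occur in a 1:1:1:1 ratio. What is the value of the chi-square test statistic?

0.098

Total ratio parts = 4. Expected numbers out of 244:
  axial-flowered inflated-pod: 244 × 1/4 = 61
  axial-flowered constricted-pod: 244 × 1/4 = 61
  terminal-flowered inflated-pod: 244 × 1/4 = 61
  terminal-flowered constricted-pod: 244 × 1/4 = 61
χ² = Σ (O − E)² / E
  axial-flowered inflated-pod: (60 − 61)² / 61 = 0.0164
  axial-flowered constricted-pod: (60 − 61)² / 61 = 0.0164
  terminal-flowered inflated-pod: (61 − 61)² / 61 = 0.0000
  terminal-flowered constricted-pod: (63 − 61)² / 61 = 0.0656
χ² = 0.0164 + 0.0164 + 0.0000 + 0.0656 = 0.0984 ≈ 0.098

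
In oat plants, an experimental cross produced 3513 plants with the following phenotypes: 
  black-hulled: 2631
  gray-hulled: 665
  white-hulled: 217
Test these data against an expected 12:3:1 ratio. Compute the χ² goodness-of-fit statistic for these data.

0.096

Total ratio parts = 16. Expected numbers out of 3513:
  black-hulled: 3513 × 12/16 = 2634.75
  gray-hulled: 3513 × 3/16 = 658.6875
  white-hulled: 3513 × 1/16 = 219.5625
χ² = Σ (O − E)² / E
  black-hulled: (2631 − 2634.75)² / 2634.75 = 0.0053
  gray-hulled: (665 − 658.6875)² / 658.6875 = 0.0605
  white-hulled: (217 − 219.5625)² / 219.5625 = 0.0299
χ² = 0.0053 + 0.0605 + 0.0299 = 0.0957 ≈ 0.096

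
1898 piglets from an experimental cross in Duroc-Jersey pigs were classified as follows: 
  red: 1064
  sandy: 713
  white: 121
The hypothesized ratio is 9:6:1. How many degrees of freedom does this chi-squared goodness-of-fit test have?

A goodness-of-fit test with 3 phenotype classes has df = 3 − 1 = 2.

2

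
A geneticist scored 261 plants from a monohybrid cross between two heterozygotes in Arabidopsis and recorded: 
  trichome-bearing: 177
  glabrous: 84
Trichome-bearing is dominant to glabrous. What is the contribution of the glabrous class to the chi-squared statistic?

For a monohybrid cross between heterozygotes with complete dominance, the expected phenotypic ratio is 3:1.
Total ratio parts = 4. Expected numbers out of 261:
  trichome-bearing: 261 × 3/4 = 195.75
  glabrous: 261 × 1/4 = 65.25
Contribution of glabrous: (84 − 65.25)² / 65.25 = 5.3879

5.388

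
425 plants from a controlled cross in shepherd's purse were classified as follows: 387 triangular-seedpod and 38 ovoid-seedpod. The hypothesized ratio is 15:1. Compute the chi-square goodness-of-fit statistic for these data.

The 15:1 ratio has 16 parts, so with N = 425 the expected counts are:
  triangular-seedpod: 425 × 15/16 = 398.4375
  ovoid-seedpod: 425 × 1/16 = 26.5625
χ² = Σ (O − E)² / E
  triangular-seedpod: (387 − 398.4375)² / 398.4375 = 0.3283
  ovoid-seedpod: (38 − 26.5625)² / 26.5625 = 4.9249
χ² = 0.3283 + 4.9249 = 5.2532 ≈ 5.253

5.253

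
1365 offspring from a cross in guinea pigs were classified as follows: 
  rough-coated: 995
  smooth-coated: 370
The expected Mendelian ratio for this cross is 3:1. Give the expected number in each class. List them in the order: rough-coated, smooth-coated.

Total ratio parts = 4. Expected numbers out of 1365:
  rough-coated: 1365 × 3/4 = 1023.75
  smooth-coated: 1365 × 1/4 = 341.25

1023.75, 341.25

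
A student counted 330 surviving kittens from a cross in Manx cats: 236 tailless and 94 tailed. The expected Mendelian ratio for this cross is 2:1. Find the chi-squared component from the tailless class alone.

1.164

The 2:1 ratio has 3 parts, so with N = 330 the expected counts are:
  tailless: 330 × 2/3 = 220
  tailed: 330 × 1/3 = 110
Contribution of tailless: (236 − 220)² / 220 = 1.1636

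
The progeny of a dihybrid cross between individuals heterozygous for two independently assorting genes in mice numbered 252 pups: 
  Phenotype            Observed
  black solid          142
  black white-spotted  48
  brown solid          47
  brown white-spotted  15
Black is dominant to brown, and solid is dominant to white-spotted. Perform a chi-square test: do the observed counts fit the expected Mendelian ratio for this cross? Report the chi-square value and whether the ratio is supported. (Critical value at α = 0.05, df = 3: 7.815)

0.049; consistent

A dihybrid F₂ with independent assortment and complete dominance at both loci gives a 9:3:3:1 phenotypic ratio.
Total ratio parts = 16. Expected numbers out of 252:
  black solid: 252 × 9/16 = 141.75
  black white-spotted: 252 × 3/16 = 47.25
  brown solid: 252 × 3/16 = 47.25
  brown white-spotted: 252 × 1/16 = 15.75
χ² = Σ (O − E)² / E
  black solid: (142 − 141.75)² / 141.75 = 0.0004
  black white-spotted: (48 − 47.25)² / 47.25 = 0.0119
  brown solid: (47 − 47.25)² / 47.25 = 0.0013
  brown white-spotted: (15 − 15.75)² / 15.75 = 0.0357
χ² = 0.0004 + 0.0119 + 0.0013 + 0.0357 = 0.0493 ≈ 0.049
Degrees of freedom = 4 − 1 = 3; critical value at α = 0.05 is 7.815.
Since 0.049 < 7.815, we fail to reject the null hypothesis — the data are consistent with the 9:3:3:1 ratio.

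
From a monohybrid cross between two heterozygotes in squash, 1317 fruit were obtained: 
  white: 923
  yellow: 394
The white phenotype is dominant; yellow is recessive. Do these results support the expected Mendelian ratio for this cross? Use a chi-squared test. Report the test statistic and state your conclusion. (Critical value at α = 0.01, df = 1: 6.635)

16.978; not consistent

For a monohybrid cross between heterozygotes with complete dominance, the expected phenotypic ratio is 3:1.
Total ratio parts = 4. Expected numbers out of 1317:
  white: 1317 × 3/4 = 987.75
  yellow: 1317 × 1/4 = 329.25
χ² = Σ (O − E)² / E
  white: (923 − 987.75)² / 987.75 = 4.2446
  yellow: (394 − 329.25)² / 329.25 = 12.7337
χ² = 4.2446 + 12.7337 = 16.9783 ≈ 16.978
Degrees of freedom = 2 − 1 = 1; critical value at α = 0.01 is 6.635.
Since 16.978 > 6.635, we reject the null hypothesis — the data do not fit the 3:1 ratio.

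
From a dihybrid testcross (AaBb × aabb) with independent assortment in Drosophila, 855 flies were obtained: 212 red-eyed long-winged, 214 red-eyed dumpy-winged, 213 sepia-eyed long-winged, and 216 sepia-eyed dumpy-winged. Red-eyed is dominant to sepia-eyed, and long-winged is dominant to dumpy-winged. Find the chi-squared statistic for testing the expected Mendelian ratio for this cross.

A dihybrid testcross with independent assortment gives a 1:1:1:1 ratio.
Expected counts for N = 855 under a 1:1:1:1 ratio (total parts = 4):
  red-eyed long-winged: 855 × 1/4 = 213.75
  red-eyed dumpy-winged: 855 × 1/4 = 213.75
  sepia-eyed long-winged: 855 × 1/4 = 213.75
  sepia-eyed dumpy-winged: 855 × 1/4 = 213.75
χ² = Σ (O − E)² / E
  red-eyed long-winged: (212 − 213.75)² / 213.75 = 0.0143
  red-eyed dumpy-winged: (214 − 213.75)² / 213.75 = 0.0003
  sepia-eyed long-winged: (213 − 213.75)² / 213.75 = 0.0026
  sepia-eyed dumpy-winged: (216 − 213.75)² / 213.75 = 0.0237
χ² = 0.0143 + 0.0003 + 0.0026 + 0.0237 = 0.0409 ≈ 0.041

0.041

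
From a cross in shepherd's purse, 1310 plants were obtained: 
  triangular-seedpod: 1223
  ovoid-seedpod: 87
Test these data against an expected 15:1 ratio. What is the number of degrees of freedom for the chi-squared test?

1

A goodness-of-fit test with 2 phenotype classes has df = 2 − 1 = 1.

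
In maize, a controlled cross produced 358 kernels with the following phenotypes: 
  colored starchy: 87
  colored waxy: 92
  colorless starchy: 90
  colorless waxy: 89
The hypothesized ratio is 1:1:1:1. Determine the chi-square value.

0.145

Under the 1:1:1:1 hypothesis (Σ ratio = 4, N = 358):
  colored starchy: 358 × 1/4 = 89.5
  colored waxy: 358 × 1/4 = 89.5
  colorless starchy: 358 × 1/4 = 89.5
  colorless waxy: 358 × 1/4 = 89.5
χ² = Σ (O − E)² / E
  colored starchy: (87 − 89.5)² / 89.5 = 0.0698
  colored waxy: (92 − 89.5)² / 89.5 = 0.0698
  colorless starchy: (90 − 89.5)² / 89.5 = 0.0028
  colorless waxy: (89 − 89.5)² / 89.5 = 0.0028
χ² = 0.0698 + 0.0698 + 0.0028 + 0.0028 = 0.1452 ≈ 0.145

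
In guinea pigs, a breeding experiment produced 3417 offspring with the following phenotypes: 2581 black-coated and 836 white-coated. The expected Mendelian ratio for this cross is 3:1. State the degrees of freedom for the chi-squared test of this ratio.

1

A goodness-of-fit test with 2 phenotype classes has df = 2 − 1 = 1.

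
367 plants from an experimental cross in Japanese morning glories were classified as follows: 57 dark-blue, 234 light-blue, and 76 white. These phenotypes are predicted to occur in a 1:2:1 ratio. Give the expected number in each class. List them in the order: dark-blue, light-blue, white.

91.75, 183.5, 91.75

Expected counts for N = 367 under a 1:2:1 ratio (total parts = 4):
  dark-blue: 367 × 1/4 = 91.75
  light-blue: 367 × 2/4 = 183.5
  white: 367 × 1/4 = 91.75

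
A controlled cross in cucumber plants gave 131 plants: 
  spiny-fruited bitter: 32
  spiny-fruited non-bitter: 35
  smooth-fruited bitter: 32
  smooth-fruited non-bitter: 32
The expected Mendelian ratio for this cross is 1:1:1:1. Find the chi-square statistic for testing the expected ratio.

The 1:1:1:1 ratio has 4 parts, so with N = 131 the expected counts are:
  spiny-fruited bitter: 131 × 1/4 = 32.75
  spiny-fruited non-bitter: 131 × 1/4 = 32.75
  smooth-fruited bitter: 131 × 1/4 = 32.75
  smooth-fruited non-bitter: 131 × 1/4 = 32.75
χ² = Σ (O − E)² / E
  spiny-fruited bitter: (32 − 32.75)² / 32.75 = 0.0172
  spiny-fruited non-bitter: (35 − 32.75)² / 32.75 = 0.1546
  smooth-fruited bitter: (32 − 32.75)² / 32.75 = 0.0172
  smooth-fruited non-bitter: (32 − 32.75)² / 32.75 = 0.0172
χ² = 0.0172 + 0.1546 + 0.0172 + 0.0172 = 0.2062 ≈ 0.206

0.206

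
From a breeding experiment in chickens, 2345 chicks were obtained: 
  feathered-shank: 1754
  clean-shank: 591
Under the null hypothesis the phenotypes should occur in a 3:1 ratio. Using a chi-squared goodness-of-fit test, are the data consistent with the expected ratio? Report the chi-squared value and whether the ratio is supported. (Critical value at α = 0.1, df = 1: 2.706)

Under the 3:1 hypothesis (Σ ratio = 4, N = 2345):
  feathered-shank: 2345 × 3/4 = 1758.75
  clean-shank: 2345 × 1/4 = 586.25
χ² = Σ (O − E)² / E
  feathered-shank: (1754 − 1758.75)² / 1758.75 = 0.0128
  clean-shank: (591 − 586.25)² / 586.25 = 0.0385
χ² = 0.0128 + 0.0385 = 0.0513 ≈ 0.051
Degrees of freedom = 2 − 1 = 1; critical value at α = 0.1 is 2.706.
Since 0.051 < 2.706, we fail to reject the null hypothesis — the data are consistent with the 3:1 ratio.

0.051; consistent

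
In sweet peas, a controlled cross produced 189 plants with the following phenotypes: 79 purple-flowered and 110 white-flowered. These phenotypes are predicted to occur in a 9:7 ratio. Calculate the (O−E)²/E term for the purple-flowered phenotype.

The 9:7 ratio has 16 parts, so with N = 189 the expected counts are:
  purple-flowered: 189 × 9/16 = 106.3125
  white-flowered: 189 × 7/16 = 82.6875
Contribution of purple-flowered: (79 − 106.3125)² / 106.3125 = 7.0168

7.017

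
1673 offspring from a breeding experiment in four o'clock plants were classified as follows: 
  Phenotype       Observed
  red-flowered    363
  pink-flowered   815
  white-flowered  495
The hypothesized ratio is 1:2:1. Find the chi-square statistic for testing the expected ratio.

Total ratio parts = 4. Expected numbers out of 1673:
  red-flowered: 1673 × 1/4 = 418.25
  pink-flowered: 1673 × 2/4 = 836.5
  white-flowered: 1673 × 1/4 = 418.25
χ² = Σ (O − E)² / E
  red-flowered: (363 − 418.25)² / 418.25 = 7.2984
  pink-flowered: (815 − 836.5)² / 836.5 = 0.5526
  white-flowered: (495 − 418.25)² / 418.25 = 14.0838
χ² = 7.2984 + 0.5526 + 14.0838 = 21.9348 ≈ 21.935

21.935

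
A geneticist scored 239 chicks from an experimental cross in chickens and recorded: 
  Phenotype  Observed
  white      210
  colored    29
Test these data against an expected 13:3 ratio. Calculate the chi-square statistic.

The 13:3 ratio has 16 parts, so with N = 239 the expected counts are:
  white: 239 × 13/16 = 194.1875
  colored: 239 × 3/16 = 44.8125
χ² = Σ (O − E)² / E
  white: (210 − 194.1875)² / 194.1875 = 1.2876
  colored: (29 − 44.8125)² / 44.8125 = 5.5796
χ² = 1.2876 + 5.5796 = 6.8672 ≈ 6.867

6.867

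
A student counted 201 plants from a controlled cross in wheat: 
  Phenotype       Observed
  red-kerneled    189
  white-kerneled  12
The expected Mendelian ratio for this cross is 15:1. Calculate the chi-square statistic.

Expected counts for N = 201 under a 15:1 ratio (total parts = 16):
  red-kerneled: 201 × 15/16 = 188.4375
  white-kerneled: 201 × 1/16 = 12.5625
χ² = Σ (O − E)² / E
  red-kerneled: (189 − 188.4375)² / 188.4375 = 0.0017
  white-kerneled: (12 − 12.5625)² / 12.5625 = 0.0252
χ² = 0.0017 + 0.0252 = 0.0269 ≈ 0.027

0.027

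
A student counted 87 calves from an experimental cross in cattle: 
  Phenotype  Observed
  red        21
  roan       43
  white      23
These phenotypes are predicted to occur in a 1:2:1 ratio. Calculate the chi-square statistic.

0.103

Under the 1:2:1 hypothesis (Σ ratio = 4, N = 87):
  red: 87 × 1/4 = 21.75
  roan: 87 × 2/4 = 43.5
  white: 87 × 1/4 = 21.75
χ² = Σ (O − E)² / E
  red: (21 − 21.75)² / 21.75 = 0.0259
  roan: (43 − 43.5)² / 43.5 = 0.0057
  white: (23 − 21.75)² / 21.75 = 0.0718
χ² = 0.0259 + 0.0057 + 0.0718 = 0.1034 ≈ 0.103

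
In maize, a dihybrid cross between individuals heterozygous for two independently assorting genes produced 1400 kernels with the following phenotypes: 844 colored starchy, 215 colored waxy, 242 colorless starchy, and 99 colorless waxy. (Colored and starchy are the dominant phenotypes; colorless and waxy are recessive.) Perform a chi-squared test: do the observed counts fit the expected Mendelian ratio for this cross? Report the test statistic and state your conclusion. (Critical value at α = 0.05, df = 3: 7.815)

A dihybrid F₂ with independent assortment and complete dominance at both loci gives a 9:3:3:1 phenotypic ratio.
The 9:3:3:1 ratio has 16 parts, so with N = 1400 the expected counts are:
  colored starchy: 1400 × 9/16 = 787.5
  colored waxy: 1400 × 3/16 = 262.5
  colorless starchy: 1400 × 3/16 = 262.5
  colorless waxy: 1400 × 1/16 = 87.5
χ² = Σ (O − E)² / E
  colored starchy: (844 − 787.5)² / 787.5 = 4.0537
  colored waxy: (215 − 262.5)² / 262.5 = 8.5952
  colorless starchy: (242 − 262.5)² / 262.5 = 1.6010
  colorless waxy: (99 − 87.5)² / 87.5 = 1.5114
χ² = 4.0537 + 8.5952 + 1.6010 + 1.5114 = 15.7613 ≈ 15.761
Degrees of freedom = 4 − 1 = 3; critical value at α = 0.05 is 7.815.
Since 15.761 > 7.815, we reject the null hypothesis — the data do not fit the 9:3:3:1 ratio.

15.761; not consistent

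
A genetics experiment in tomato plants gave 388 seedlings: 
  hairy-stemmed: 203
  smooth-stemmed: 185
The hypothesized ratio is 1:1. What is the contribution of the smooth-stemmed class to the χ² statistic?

0.418

Expected counts for N = 388 under a 1:1 ratio (total parts = 2):
  hairy-stemmed: 388 × 1/2 = 194
  smooth-stemmed: 388 × 1/2 = 194
Contribution of smooth-stemmed: (185 − 194)² / 194 = 0.4175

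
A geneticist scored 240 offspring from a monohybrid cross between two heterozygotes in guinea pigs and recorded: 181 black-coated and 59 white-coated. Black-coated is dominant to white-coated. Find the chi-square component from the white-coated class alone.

0.017

For a monohybrid cross between heterozygotes with complete dominance, the expected phenotypic ratio is 3:1.
The 3:1 ratio has 4 parts, so with N = 240 the expected counts are:
  black-coated: 240 × 3/4 = 180
  white-coated: 240 × 1/4 = 60
Contribution of white-coated: (59 − 60)² / 60 = 0.0167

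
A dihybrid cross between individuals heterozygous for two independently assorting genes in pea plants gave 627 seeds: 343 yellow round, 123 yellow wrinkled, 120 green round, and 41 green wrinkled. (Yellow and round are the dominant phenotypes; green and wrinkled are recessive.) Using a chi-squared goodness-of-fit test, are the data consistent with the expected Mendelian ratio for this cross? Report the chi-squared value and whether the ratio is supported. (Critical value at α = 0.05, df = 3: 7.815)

A dihybrid F₂ with independent assortment and complete dominance at both loci gives a 9:3:3:1 phenotypic ratio.
Total ratio parts = 16. Expected numbers out of 627:
  yellow round: 627 × 9/16 = 352.6875
  yellow wrinkled: 627 × 3/16 = 117.5625
  green round: 627 × 3/16 = 117.5625
  green wrinkled: 627 × 1/16 = 39.1875
χ² = Σ (O − E)² / E
  yellow round: (343 − 352.6875)² / 352.6875 = 0.2661
  yellow wrinkled: (123 − 117.5625)² / 117.5625 = 0.2515
  green round: (120 − 117.5625)² / 117.5625 = 0.0505
  green wrinkled: (41 − 39.1875)² / 39.1875 = 0.0838
χ² = 0.2661 + 0.2515 + 0.0505 + 0.0838 = 0.6519 ≈ 0.652
Degrees of freedom = 4 − 1 = 3; critical value at α = 0.05 is 7.815.
Since 0.652 < 7.815, we fail to reject the null hypothesis — the data are consistent with the 9:3:3:1 ratio.

0.652; consistent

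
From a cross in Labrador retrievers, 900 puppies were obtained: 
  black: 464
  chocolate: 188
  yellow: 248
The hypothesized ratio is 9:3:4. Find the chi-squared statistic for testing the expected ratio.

8.073

Under the 9:3:4 hypothesis (Σ ratio = 16, N = 900):
  black: 900 × 9/16 = 506.25
  chocolate: 900 × 3/16 = 168.75
  yellow: 900 × 4/16 = 225
χ² = Σ (O − E)² / E
  black: (464 − 506.25)² / 506.25 = 3.5260
  chocolate: (188 − 168.75)² / 168.75 = 2.1959
  yellow: (248 − 225)² / 225 = 2.3511
χ² = 3.5260 + 2.1959 + 2.3511 = 8.073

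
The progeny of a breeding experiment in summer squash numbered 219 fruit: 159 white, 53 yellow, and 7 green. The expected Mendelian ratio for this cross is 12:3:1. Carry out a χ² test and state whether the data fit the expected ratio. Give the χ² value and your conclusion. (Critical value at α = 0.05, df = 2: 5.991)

The 12:3:1 ratio has 16 parts, so with N = 219 the expected counts are:
  white: 219 × 12/16 = 164.25
  yellow: 219 × 3/16 = 41.0625
  green: 219 × 1/16 = 13.6875
χ² = Σ (O − E)² / E
  white: (159 − 164.25)² / 164.25 = 0.1678
  yellow: (53 − 41.0625)² / 41.0625 = 3.4704
  green: (7 − 13.6875)² / 13.6875 = 3.2674
χ² = 0.1678 + 3.4704 + 3.2674 = 6.9056 ≈ 6.906
Degrees of freedom = 3 − 1 = 2; critical value at α = 0.05 is 5.991.
Since 6.906 > 5.991, we reject the null hypothesis — the data do not fit the 12:3:1 ratio.

6.906; not consistent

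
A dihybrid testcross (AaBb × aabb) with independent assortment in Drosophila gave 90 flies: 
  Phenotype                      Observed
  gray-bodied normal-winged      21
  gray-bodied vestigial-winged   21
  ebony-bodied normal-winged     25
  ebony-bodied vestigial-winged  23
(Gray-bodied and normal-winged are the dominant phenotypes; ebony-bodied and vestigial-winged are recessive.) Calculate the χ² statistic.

0.489

A dihybrid testcross with independent assortment gives a 1:1:1:1 ratio.
Total ratio parts = 4. Expected numbers out of 90:
  gray-bodied normal-winged: 90 × 1/4 = 22.5
  gray-bodied vestigial-winged: 90 × 1/4 = 22.5
  ebony-bodied normal-winged: 90 × 1/4 = 22.5
  ebony-bodied vestigial-winged: 90 × 1/4 = 22.5
χ² = Σ (O − E)² / E
  gray-bodied normal-winged: (21 − 22.5)² / 22.5 = 0.1000
  gray-bodied vestigial-winged: (21 − 22.5)² / 22.5 = 0.1000
  ebony-bodied normal-winged: (25 − 22.5)² / 22.5 = 0.2778
  ebony-bodied vestigial-winged: (23 − 22.5)² / 22.5 = 0.0111
χ² = 0.1000 + 0.1000 + 0.2778 + 0.0111 = 0.4889 ≈ 0.489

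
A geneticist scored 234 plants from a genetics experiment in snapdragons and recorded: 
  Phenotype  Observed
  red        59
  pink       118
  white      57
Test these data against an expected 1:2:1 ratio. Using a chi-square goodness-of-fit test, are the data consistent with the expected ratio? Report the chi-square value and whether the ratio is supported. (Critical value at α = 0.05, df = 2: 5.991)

0.051; consistent

The 1:2:1 ratio has 4 parts, so with N = 234 the expected counts are:
  red: 234 × 1/4 = 58.5
  pink: 234 × 2/4 = 117
  white: 234 × 1/4 = 58.5
χ² = Σ (O − E)² / E
  red: (59 − 58.5)² / 58.5 = 0.0043
  pink: (118 − 117)² / 117 = 0.0085
  white: (57 − 58.5)² / 58.5 = 0.0385
χ² = 0.0043 + 0.0085 + 0.0385 = 0.0513 ≈ 0.051
Degrees of freedom = 3 − 1 = 2; critical value at α = 0.05 is 5.991.
Since 0.051 < 5.991, we fail to reject the null hypothesis — the data are consistent with the 1:2:1 ratio.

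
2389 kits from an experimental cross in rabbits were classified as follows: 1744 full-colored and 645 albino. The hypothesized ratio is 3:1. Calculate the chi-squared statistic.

5.090

The 3:1 ratio has 4 parts, so with N = 2389 the expected counts are:
  full-colored: 2389 × 3/4 = 1791.75
  albino: 2389 × 1/4 = 597.25
χ² = Σ (O − E)² / E
  full-colored: (1744 − 1791.75)² / 1791.75 = 1.2725
  albino: (645 − 597.25)² / 597.25 = 3.8176
χ² = 1.2725 + 3.8176 = 5.0901 ≈ 5.090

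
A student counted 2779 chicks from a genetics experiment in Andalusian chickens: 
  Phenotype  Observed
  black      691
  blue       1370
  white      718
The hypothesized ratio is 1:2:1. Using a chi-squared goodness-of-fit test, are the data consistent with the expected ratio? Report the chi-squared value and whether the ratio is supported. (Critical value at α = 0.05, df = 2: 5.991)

Expected counts for N = 2779 under a 1:2:1 ratio (total parts = 4):
  black: 2779 × 1/4 = 694.75
  blue: 2779 × 2/4 = 1389.5
  white: 2779 × 1/4 = 694.75
χ² = Σ (O − E)² / E
  black: (691 − 694.75)² / 694.75 = 0.0202
  blue: (1370 − 1389.5)² / 1389.5 = 0.2737
  white: (718 − 694.75)² / 694.75 = 0.7781
χ² = 0.0202 + 0.2737 + 0.7781 = 1.072
Degrees of freedom = 3 − 1 = 2; critical value at α = 0.05 is 5.991.
Since 1.072 < 5.991, we fail to reject the null hypothesis — the data are consistent with the 1:2:1 ratio.

1.072; consistent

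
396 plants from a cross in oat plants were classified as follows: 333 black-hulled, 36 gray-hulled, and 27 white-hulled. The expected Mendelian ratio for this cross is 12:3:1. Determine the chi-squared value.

24.273

Under the 12:3:1 hypothesis (Σ ratio = 16, N = 396):
  black-hulled: 396 × 12/16 = 297
  gray-hulled: 396 × 3/16 = 74.25
  white-hulled: 396 × 1/16 = 24.75
χ² = Σ (O − E)² / E
  black-hulled: (333 − 297)² / 297 = 4.3636
  gray-hulled: (36 − 74.25)² / 74.25 = 19.7045
  white-hulled: (27 − 24.75)² / 24.75 = 0.2045
χ² = 4.3636 + 19.7045 + 0.2045 = 24.2726 ≈ 24.273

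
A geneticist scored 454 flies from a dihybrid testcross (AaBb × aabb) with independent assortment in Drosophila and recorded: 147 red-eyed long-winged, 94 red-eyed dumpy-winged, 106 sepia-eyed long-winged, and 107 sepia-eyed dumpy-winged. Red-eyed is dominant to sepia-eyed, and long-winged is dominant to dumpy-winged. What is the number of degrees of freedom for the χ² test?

3

A dihybrid testcross with independent assortment gives a 1:1:1:1 ratio.
A goodness-of-fit test with 4 phenotype classes has df = 4 − 1 = 3.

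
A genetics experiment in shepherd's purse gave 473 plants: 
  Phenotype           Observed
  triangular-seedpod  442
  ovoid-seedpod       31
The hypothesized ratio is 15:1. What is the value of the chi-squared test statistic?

The 15:1 ratio has 16 parts, so with N = 473 the expected counts are:
  triangular-seedpod: 473 × 15/16 = 443.4375
  ovoid-seedpod: 473 × 1/16 = 29.5625
χ² = Σ (O − E)² / E
  triangular-seedpod: (442 − 443.4375)² / 443.4375 = 0.0047
  ovoid-seedpod: (31 − 29.5625)² / 29.5625 = 0.0699
χ² = 0.0047 + 0.0699 = 0.0746 ≈ 0.075

0.075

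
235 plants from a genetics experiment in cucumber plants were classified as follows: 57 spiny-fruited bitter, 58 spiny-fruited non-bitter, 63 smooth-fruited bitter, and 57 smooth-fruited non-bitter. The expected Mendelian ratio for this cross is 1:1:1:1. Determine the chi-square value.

0.421

The 1:1:1:1 ratio has 4 parts, so with N = 235 the expected counts are:
  spiny-fruited bitter: 235 × 1/4 = 58.75
  spiny-fruited non-bitter: 235 × 1/4 = 58.75
  smooth-fruited bitter: 235 × 1/4 = 58.75
  smooth-fruited non-bitter: 235 × 1/4 = 58.75
χ² = Σ (O − E)² / E
  spiny-fruited bitter: (57 − 58.75)² / 58.75 = 0.0521
  spiny-fruited non-bitter: (58 − 58.75)² / 58.75 = 0.0096
  smooth-fruited bitter: (63 − 58.75)² / 58.75 = 0.3074
  smooth-fruited non-bitter: (57 − 58.75)² / 58.75 = 0.0521
χ² = 0.0521 + 0.0096 + 0.3074 + 0.0521 = 0.4212 ≈ 0.421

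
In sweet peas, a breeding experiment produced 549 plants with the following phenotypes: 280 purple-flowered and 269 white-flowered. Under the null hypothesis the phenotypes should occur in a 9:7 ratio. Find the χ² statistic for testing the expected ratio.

6.145

The 9:7 ratio has 16 parts, so with N = 549 the expected counts are:
  purple-flowered: 549 × 9/16 = 308.8125
  white-flowered: 549 × 7/16 = 240.1875
χ² = Σ (O − E)² / E
  purple-flowered: (280 − 308.8125)² / 308.8125 = 2.6882
  white-flowered: (269 − 240.1875)² / 240.1875 = 3.4563
χ² = 2.6882 + 3.4563 = 6.1445 ≈ 6.145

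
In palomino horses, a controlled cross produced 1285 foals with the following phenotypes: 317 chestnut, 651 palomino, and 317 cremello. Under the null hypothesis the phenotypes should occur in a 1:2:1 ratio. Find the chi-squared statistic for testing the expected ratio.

Expected counts for N = 1285 under a 1:2:1 ratio (total parts = 4):
  chestnut: 1285 × 1/4 = 321.25
  palomino: 1285 × 2/4 = 642.5
  cremello: 1285 × 1/4 = 321.25
χ² = Σ (O − E)² / E
  chestnut: (317 − 321.25)² / 321.25 = 0.0562
  palomino: (651 − 642.5)² / 642.5 = 0.1125
  cremello: (317 − 321.25)² / 321.25 = 0.0562
χ² = 0.0562 + 0.1125 + 0.0562 = 0.2249 ≈ 0.225

0.225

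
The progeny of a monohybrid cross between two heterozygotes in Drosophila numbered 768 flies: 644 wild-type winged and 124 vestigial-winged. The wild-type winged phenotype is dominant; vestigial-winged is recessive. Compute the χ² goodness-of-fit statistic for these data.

For a monohybrid cross between heterozygotes with complete dominance, the expected phenotypic ratio is 3:1.
Expected counts for N = 768 under a 3:1 ratio (total parts = 4):
  wild-type winged: 768 × 3/4 = 576
  vestigial-winged: 768 × 1/4 = 192
χ² = Σ (O − E)² / E
  wild-type winged: (644 − 576)² / 576 = 8.0278
  vestigial-winged: (124 − 192)² / 192 = 24.0833
χ² = 8.0278 + 24.0833 = 32.1111 ≈ 32.111

32.111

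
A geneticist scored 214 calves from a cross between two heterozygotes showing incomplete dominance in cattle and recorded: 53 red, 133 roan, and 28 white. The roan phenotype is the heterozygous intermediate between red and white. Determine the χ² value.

18.477

With incomplete dominance, a heterozygote × heterozygote cross gives a 1:2:1 phenotypic ratio.
Total ratio parts = 4. Expected numbers out of 214:
  red: 214 × 1/4 = 53.5
  roan: 214 × 2/4 = 107
  white: 214 × 1/4 = 53.5
χ² = Σ (O − E)² / E
  red: (53 − 53.5)² / 53.5 = 0.0047
  roan: (133 − 107)² / 107 = 6.3178
  white: (28 − 53.5)² / 53.5 = 12.1542
χ² = 0.0047 + 6.3178 + 12.1542 = 18.4767 ≈ 18.477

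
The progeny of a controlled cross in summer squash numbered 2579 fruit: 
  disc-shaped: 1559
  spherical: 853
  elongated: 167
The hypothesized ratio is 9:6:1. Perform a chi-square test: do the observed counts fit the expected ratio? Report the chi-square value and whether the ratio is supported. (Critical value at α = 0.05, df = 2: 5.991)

Expected counts for N = 2579 under a 9:6:1 ratio (total parts = 16):
  disc-shaped: 2579 × 9/16 = 1450.6875
  spherical: 2579 × 6/16 = 967.125
  elongated: 2579 × 1/16 = 161.1875
χ² = Σ (O − E)² / E
  disc-shaped: (1559 − 1450.6875)² / 1450.6875 = 8.0869
  spherical: (853 − 967.125)² / 967.125 = 13.4673
  elongated: (167 − 161.1875)² / 161.1875 = 0.2096
χ² = 8.0869 + 13.4673 + 0.2096 = 21.7638 ≈ 21.764
Degrees of freedom = 3 − 1 = 2; critical value at α = 0.05 is 5.991.
Since 21.764 > 5.991, we reject the null hypothesis — the data do not fit the 9:6:1 ratio.

21.764; not consistent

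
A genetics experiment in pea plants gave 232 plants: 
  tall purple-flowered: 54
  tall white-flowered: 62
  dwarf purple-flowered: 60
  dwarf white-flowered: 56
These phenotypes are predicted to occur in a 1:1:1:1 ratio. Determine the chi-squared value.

0.690

Total ratio parts = 4. Expected numbers out of 232:
  tall purple-flowered: 232 × 1/4 = 58
  tall white-flowered: 232 × 1/4 = 58
  dwarf purple-flowered: 232 × 1/4 = 58
  dwarf white-flowered: 232 × 1/4 = 58
χ² = Σ (O − E)² / E
  tall purple-flowered: (54 − 58)² / 58 = 0.2759
  tall white-flowered: (62 − 58)² / 58 = 0.2759
  dwarf purple-flowered: (60 − 58)² / 58 = 0.0690
  dwarf white-flowered: (56 − 58)² / 58 = 0.0690
χ² = 0.2759 + 0.2759 + 0.0690 + 0.0690 = 0.6898 ≈ 0.690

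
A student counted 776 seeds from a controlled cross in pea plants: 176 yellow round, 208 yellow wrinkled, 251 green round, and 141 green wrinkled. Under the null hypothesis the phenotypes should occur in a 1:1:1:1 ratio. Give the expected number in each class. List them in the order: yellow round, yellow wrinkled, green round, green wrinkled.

194, 194, 194, 194

Expected counts for N = 776 under a 1:1:1:1 ratio (total parts = 4):
  yellow round: 776 × 1/4 = 194
  yellow wrinkled: 776 × 1/4 = 194
  green round: 776 × 1/4 = 194
  green wrinkled: 776 × 1/4 = 194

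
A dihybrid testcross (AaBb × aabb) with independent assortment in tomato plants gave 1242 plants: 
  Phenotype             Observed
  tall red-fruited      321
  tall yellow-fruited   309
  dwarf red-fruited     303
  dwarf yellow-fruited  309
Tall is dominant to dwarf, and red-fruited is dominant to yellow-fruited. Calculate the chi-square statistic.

A dihybrid testcross with independent assortment gives a 1:1:1:1 ratio.
Expected counts for N = 1242 under a 1:1:1:1 ratio (total parts = 4):
  tall red-fruited: 1242 × 1/4 = 310.5
  tall yellow-fruited: 1242 × 1/4 = 310.5
  dwarf red-fruited: 1242 × 1/4 = 310.5
  dwarf yellow-fruited: 1242 × 1/4 = 310.5
χ² = Σ (O − E)² / E
  tall red-fruited: (321 − 310.5)² / 310.5 = 0.3551
  tall yellow-fruited: (309 − 310.5)² / 310.5 = 0.0072
  dwarf red-fruited: (303 − 310.5)² / 310.5 = 0.1812
  dwarf yellow-fruited: (309 − 310.5)² / 310.5 = 0.0072
χ² = 0.3551 + 0.0072 + 0.1812 + 0.0072 = 0.5507 ≈ 0.551

0.551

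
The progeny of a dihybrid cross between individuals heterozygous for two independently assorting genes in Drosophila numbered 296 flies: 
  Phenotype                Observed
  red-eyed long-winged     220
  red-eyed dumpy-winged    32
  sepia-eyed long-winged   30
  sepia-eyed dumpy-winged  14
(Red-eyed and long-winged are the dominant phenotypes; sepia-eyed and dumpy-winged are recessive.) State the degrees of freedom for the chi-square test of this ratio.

A dihybrid F₂ with independent assortment and complete dominance at both loci gives a 9:3:3:1 phenotypic ratio.
A goodness-of-fit test with 4 phenotype classes has df = 4 − 1 = 3.

3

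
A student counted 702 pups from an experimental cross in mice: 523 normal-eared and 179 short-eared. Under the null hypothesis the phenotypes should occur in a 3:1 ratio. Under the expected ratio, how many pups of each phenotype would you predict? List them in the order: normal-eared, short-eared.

526.5, 175.5

Expected counts for N = 702 under a 3:1 ratio (total parts = 4):
  normal-eared: 702 × 3/4 = 526.5
  short-eared: 702 × 1/4 = 175.5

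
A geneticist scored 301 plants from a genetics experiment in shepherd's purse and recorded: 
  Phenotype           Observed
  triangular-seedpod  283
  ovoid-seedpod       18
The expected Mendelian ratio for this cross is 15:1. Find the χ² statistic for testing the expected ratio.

0.037

The 15:1 ratio has 16 parts, so with N = 301 the expected counts are:
  triangular-seedpod: 301 × 15/16 = 282.1875
  ovoid-seedpod: 301 × 1/16 = 18.8125
χ² = Σ (O − E)² / E
  triangular-seedpod: (283 − 282.1875)² / 282.1875 = 0.0023
  ovoid-seedpod: (18 − 18.8125)² / 18.8125 = 0.0351
χ² = 0.0023 + 0.0351 = 0.0374 ≈ 0.037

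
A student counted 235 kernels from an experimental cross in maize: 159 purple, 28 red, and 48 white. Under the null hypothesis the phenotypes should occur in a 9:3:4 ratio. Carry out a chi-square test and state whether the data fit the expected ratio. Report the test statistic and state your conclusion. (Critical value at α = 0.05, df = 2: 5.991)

13.261; not consistent

Total ratio parts = 16. Expected numbers out of 235:
  purple: 235 × 9/16 = 132.1875
  red: 235 × 3/16 = 44.0625
  white: 235 × 4/16 = 58.75
χ² = Σ (O − E)² / E
  purple: (159 − 132.1875)² / 132.1875 = 5.4386
  red: (28 − 44.0625)² / 44.0625 = 5.8554
  white: (48 − 58.75)² / 58.75 = 1.9670
χ² = 5.4386 + 5.8554 + 1.9670 = 13.261
Degrees of freedom = 3 − 1 = 2; critical value at α = 0.05 is 5.991.
Since 13.261 > 5.991, we reject the null hypothesis — the data do not fit the 9:3:4 ratio.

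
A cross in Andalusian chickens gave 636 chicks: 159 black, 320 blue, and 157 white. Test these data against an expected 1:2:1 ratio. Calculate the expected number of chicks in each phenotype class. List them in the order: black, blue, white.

159, 318, 159

Total ratio parts = 4. Expected numbers out of 636:
  black: 636 × 1/4 = 159
  blue: 636 × 2/4 = 318
  white: 636 × 1/4 = 159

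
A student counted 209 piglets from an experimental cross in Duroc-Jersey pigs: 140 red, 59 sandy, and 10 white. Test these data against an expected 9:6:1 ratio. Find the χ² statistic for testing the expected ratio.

9.790

Total ratio parts = 16. Expected numbers out of 209:
  red: 209 × 9/16 = 117.5625
  sandy: 209 × 6/16 = 78.375
  white: 209 × 1/16 = 13.0625
χ² = Σ (O − E)² / E
  red: (140 − 117.5625)² / 117.5625 = 4.2823
  sandy: (59 − 78.375)² / 78.375 = 4.7897
  white: (10 − 13.0625)² / 13.0625 = 0.7180
χ² = 4.2823 + 4.7897 + 0.7180 = 9.790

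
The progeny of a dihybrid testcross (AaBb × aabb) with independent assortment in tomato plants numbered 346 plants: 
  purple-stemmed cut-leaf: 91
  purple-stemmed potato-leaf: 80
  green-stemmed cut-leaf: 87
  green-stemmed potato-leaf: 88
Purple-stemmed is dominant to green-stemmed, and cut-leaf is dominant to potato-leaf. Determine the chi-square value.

0.751

A dihybrid testcross with independent assortment gives a 1:1:1:1 ratio.
Expected counts for N = 346 under a 1:1:1:1 ratio (total parts = 4):
  purple-stemmed cut-leaf: 346 × 1/4 = 86.5
  purple-stemmed potato-leaf: 346 × 1/4 = 86.5
  green-stemmed cut-leaf: 346 × 1/4 = 86.5
  green-stemmed potato-leaf: 346 × 1/4 = 86.5
χ² = Σ (O − E)² / E
  purple-stemmed cut-leaf: (91 − 86.5)² / 86.5 = 0.2341
  purple-stemmed potato-leaf: (80 − 86.5)² / 86.5 = 0.4884
  green-stemmed cut-leaf: (87 − 86.5)² / 86.5 = 0.0029
  green-stemmed potato-leaf: (88 − 86.5)² / 86.5 = 0.0260
χ² = 0.2341 + 0.4884 + 0.0029 + 0.0260 = 0.7514 ≈ 0.751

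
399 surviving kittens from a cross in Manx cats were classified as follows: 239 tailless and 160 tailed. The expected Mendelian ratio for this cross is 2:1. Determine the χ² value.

Total ratio parts = 3. Expected numbers out of 399:
  tailless: 399 × 2/3 = 266
  tailed: 399 × 1/3 = 133
χ² = Σ (O − E)² / E
  tailless: (239 − 266)² / 266 = 2.7406
  tailed: (160 − 133)² / 133 = 5.4812
χ² = 2.7406 + 5.4812 = 8.2218 ≈ 8.222

8.222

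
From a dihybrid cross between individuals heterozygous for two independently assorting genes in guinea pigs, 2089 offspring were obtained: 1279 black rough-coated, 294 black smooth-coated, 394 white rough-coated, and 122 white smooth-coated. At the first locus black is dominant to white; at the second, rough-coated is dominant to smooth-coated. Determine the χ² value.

A dihybrid F₂ with independent assortment and complete dominance at both loci gives a 9:3:3:1 phenotypic ratio.
Total ratio parts = 16. Expected numbers out of 2089:
  black rough-coated: 2089 × 9/16 = 1175.0625
  black smooth-coated: 2089 × 3/16 = 391.6875
  white rough-coated: 2089 × 3/16 = 391.6875
  white smooth-coated: 2089 × 1/16 = 130.5625
χ² = Σ (O − E)² / E
  black rough-coated: (1279 − 1175.0625)² / 1175.0625 = 9.1936
  black smooth-coated: (294 − 391.6875)² / 391.6875 = 24.3634
  white rough-coated: (394 − 391.6875)² / 391.6875 = 0.0137
  white smooth-coated: (122 − 130.5625)² / 130.5625 = 0.5615
χ² = 9.1936 + 24.3634 + 0.0137 + 0.5615 = 34.1322 ≈ 34.132

34.132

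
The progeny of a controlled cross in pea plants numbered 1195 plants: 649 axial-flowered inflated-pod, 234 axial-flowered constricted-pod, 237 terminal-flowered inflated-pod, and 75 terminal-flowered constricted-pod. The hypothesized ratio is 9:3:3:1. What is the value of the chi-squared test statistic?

1.989

Under the 9:3:3:1 hypothesis (Σ ratio = 16, N = 1195):
  axial-flowered inflated-pod: 1195 × 9/16 = 672.1875
  axial-flowered constricted-pod: 1195 × 3/16 = 224.0625
  terminal-flowered inflated-pod: 1195 × 3/16 = 224.0625
  terminal-flowered constricted-pod: 1195 × 1/16 = 74.6875
χ² = Σ (O − E)² / E
  axial-flowered inflated-pod: (649 − 672.1875)² / 672.1875 = 0.7999
  axial-flowered constricted-pod: (234 − 224.0625)² / 224.0625 = 0.4407
  terminal-flowered inflated-pod: (237 − 224.0625)² / 224.0625 = 0.7470
  terminal-flowered constricted-pod: (75 − 74.6875)² / 74.6875 = 0.0013
χ² = 0.7999 + 0.4407 + 0.7470 + 0.0013 = 1.9889 ≈ 1.989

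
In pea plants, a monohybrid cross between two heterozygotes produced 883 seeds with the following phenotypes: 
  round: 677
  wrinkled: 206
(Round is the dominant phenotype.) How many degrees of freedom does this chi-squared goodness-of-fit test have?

For a monohybrid cross between heterozygotes with complete dominance, the expected phenotypic ratio is 3:1.
A goodness-of-fit test with 2 phenotype classes has df = 2 − 1 = 1.

1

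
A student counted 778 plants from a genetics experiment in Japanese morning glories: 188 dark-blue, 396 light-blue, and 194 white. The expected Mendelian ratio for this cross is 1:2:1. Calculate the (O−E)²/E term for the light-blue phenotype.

The 1:2:1 ratio has 4 parts, so with N = 778 the expected counts are:
  dark-blue: 778 × 1/4 = 194.5
  light-blue: 778 × 2/4 = 389
  white: 778 × 1/4 = 194.5
Contribution of light-blue: (396 − 389)² / 389 = 0.1260

0.126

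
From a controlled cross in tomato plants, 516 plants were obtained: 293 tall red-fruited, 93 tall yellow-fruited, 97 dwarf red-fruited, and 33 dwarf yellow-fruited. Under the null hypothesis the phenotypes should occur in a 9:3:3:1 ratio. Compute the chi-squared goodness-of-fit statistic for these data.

0.189

Total ratio parts = 16. Expected numbers out of 516:
  tall red-fruited: 516 × 9/16 = 290.25
  tall yellow-fruited: 516 × 3/16 = 96.75
  dwarf red-fruited: 516 × 3/16 = 96.75
  dwarf yellow-fruited: 516 × 1/16 = 32.25
χ² = Σ (O − E)² / E
  tall red-fruited: (293 − 290.25)² / 290.25 = 0.0261
  tall yellow-fruited: (93 − 96.75)² / 96.75 = 0.1453
  dwarf red-fruited: (97 − 96.75)² / 96.75 = 0.0006
  dwarf yellow-fruited: (33 − 32.25)² / 32.25 = 0.0174
χ² = 0.0261 + 0.1453 + 0.0006 + 0.0174 = 0.1894 ≈ 0.189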